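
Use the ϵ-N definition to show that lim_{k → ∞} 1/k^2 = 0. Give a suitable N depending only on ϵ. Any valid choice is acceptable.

Let ϵ > 0. For k ≥ 1, |1/k^2 − 0| = 1/k^2.
1/k^2 < ϵ ⇔ k^2 > 1/ϵ ⇔ k > (1/ϵ)^{1/2}.
Take N = (1/ϵ)^{1/2}. Then k > N implies 1/k^2 < ϵ.

N = (1/ϵ)^{1/2}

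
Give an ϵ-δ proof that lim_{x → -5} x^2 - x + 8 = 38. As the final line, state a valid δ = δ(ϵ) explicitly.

Let ϵ > 0 be given. We want δ > 0 such that 0 < |x + 5| < δ implies |(x^2 - x + 8) − 38| < ϵ.
(x^2 - x + 8) − 38 = x^2 - x - 30 = (x + 5)(x - 6).
So |(x^2 - x + 8) − 38| = |x + 5|·|x - 6|.
Assume first that |x + 5| < 2, so |x| < 7. Then |x - 6| ≤ 7 + 6 = 13.
Hence |(x^2 - x + 8) − 38| ≤ 13|x + 5| < ϵ provided |x + 5| < ϵ/13.
Take δ = min(2, ϵ/13). Then 0 < |x + 5| < δ gives both |x + 5| < 2 and |x + 5| < ϵ/13, so |(x^2 - x + 8) − 38| < ϵ.

δ = min(2, ϵ/13)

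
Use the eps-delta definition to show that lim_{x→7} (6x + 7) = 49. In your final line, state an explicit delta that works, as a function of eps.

delta = eps/6

Fix eps > 0. We need delta > 0 so that 0 < |x − 7| < delta implies |(6x + 7) − 49| < eps.
|(6x + 7) − 49| = |6x - 42| = 6|x − 7|.
So 6|x − 7| < eps exactly when |x − 7| < eps/6.
Choosing delta = eps/6 gives |(6x + 7) − 49| = 6|x − 7| < eps whenever |x − 7| < delta.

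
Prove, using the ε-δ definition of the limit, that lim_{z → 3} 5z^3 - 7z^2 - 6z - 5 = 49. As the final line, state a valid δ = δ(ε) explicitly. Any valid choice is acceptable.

Fix ε > 0. We want δ > 0 such that 0 < |z − 3| < δ implies |(5z^3 - 7z^2 - 6z - 5) − 49| < ε.
(5z^3 - 7z^2 - 6z - 5) − 49 = 5z^3 - 7z^2 - 6z - 54 = (z − 3)(5z^2 + 8z + 18).
So |(5z^3 - 7z^2 - 6z - 5) − 49| = |z − 3|·|5z^2 + 8z + 18|.
Require δ ≤ 2. Then |z − 3| < 2 gives |z| < 5, and by the triangle inequality |5z^2 + 8z + 18| ≤ 5·5^2 + 8·5 + 18 = 183.
Hence |(5z^3 - 7z^2 - 6z - 5) − 49| ≤ 183|z − 3| < ε provided |z − 3| < ε/183.
Choosing δ = min(2, ε/183) ensures both conditions, hence |(5z^3 - 7z^2 - 6z - 5) − 49| < ε.

δ = min(2, ε/183)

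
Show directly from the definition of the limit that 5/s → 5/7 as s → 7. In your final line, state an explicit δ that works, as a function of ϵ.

δ = min(7/2, (49/10)ϵ)

Suppose ϵ > 0. We seek δ > 0 such that 0 < |s − 7| < δ implies |5/s − (5/7)| < ϵ.
|5/s − (5/7)| = 5·|7 − s|/(7·|s|) = 5|s − 7|/(7|s|).
Restrict δ ≤ 7/2. Then |s − 7| < 7/2 gives |s| > 7/2, so 7|s| > 49/2.
Then |5/s − (5/7)| < 5|s − 7|/(49/2), which is < ϵ when |s − 7| < (49/10)ϵ.
Take δ = min(7/2, (49/10)ϵ). Then 0 < |s − 7| < δ gives both |s − 7| < 7/2 and |s − 7| < (49/10)ϵ, so |5/s − (5/7)| < ϵ.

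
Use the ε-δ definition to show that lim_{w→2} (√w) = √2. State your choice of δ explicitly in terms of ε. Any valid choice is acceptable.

δ = min(2, √2·ε)

Let ε > 0 be given. We want δ > 0 such that 0 < |w − 2| < δ implies |√w − √2| < ε.
Multiplying by the conjugate, |√w − √2| = |w − 2|/(√w + √2).
Restrict δ ≤ 2 so that |w − 2| < 2 forces w > 0, and then √w + √2 > √2.
Hence |√w − √2| < |w − 2|/√2, which is < ε once |w − 2| < √2·ε.
Take δ = min(2, √2·ε). If 0 < |w − 2| < δ then w > 0 and |√w − √2| < |w − 2|/√2 < ε.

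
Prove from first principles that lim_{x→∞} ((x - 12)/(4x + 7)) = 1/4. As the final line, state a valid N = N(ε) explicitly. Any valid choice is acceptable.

Let ε > 0. We seek N > 0 such that x > N implies |(x - 12)/(4x + 7) − (1/4)| < ε.
(x - 12)/(4x + 7) − (1/4) = (4(x - 12) − (4x + 7)) / (4(4x + 7)) = -55/(4(4x + 7)).
For x > 0 we have 4x + 7 > 4x, so |(x - 12)/(4x + 7) − (1/4)| = 55/(4(4x + 7)) < 55/(4·4x) = (55/16)/x.
Thus |(x - 12)/(4x + 7) − (1/4)| < ε whenever x > (55/16)/ε.
Take N = (55/16)/ε. If x > N then |(x - 12)/(4x + 7) − (1/4)| < (55/16)/x < ε.

N = (55/16)/ε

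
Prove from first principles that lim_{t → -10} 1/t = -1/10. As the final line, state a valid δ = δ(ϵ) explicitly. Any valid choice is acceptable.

δ = min(5, 50ϵ)

Let ϵ > 0 be given. We seek δ > 0 such that 0 < |t + 10| < δ implies |1/t + 1/10| < ϵ.
|1/t + 1/10| = |-10 − t|/(10·|t|) = |t + 10|/(10|t|).
Require δ ≤ 5 so that |t| > 10 − 5 = 5, hence 10|t| > 50.
Then |1/t + 1/10| < |t + 10|/50, which is < ϵ when |t + 10| < 50ϵ.
Take δ = min(5, 50ϵ). Then 0 < |t + 10| < δ gives both |t + 10| < 5 and |t + 10| < 50ϵ, so |1/t + 1/10| < ϵ.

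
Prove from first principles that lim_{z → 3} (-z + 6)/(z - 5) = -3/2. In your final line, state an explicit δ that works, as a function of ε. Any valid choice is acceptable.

Let ε > 0. We want δ > 0 with 0 < |z − 3| < δ ⇒ |(-z + 6)/(z - 5) + 3/2| < ε.
Combining over a common denominator, (-z + 6)/(z - 5) + 3/2 = [(-z + 6)·(-2) − 3·(z - 5)] / [(-2)·(z - 5)] = -1(z − 3) / ((-2)(z - 5)).
So |(-z + 6)/(z - 5) + 3/2| = |z − 3| / (2·|z − 5|).
Require δ ≤ 1, so |z − 5| ≥ |-2| − |z − 3| > 2 − 1 = 1.
Hence |(-z + 6)/(z - 5) + 3/2| < |z − 3|/(2·1) = (1/2)|z − 3|, which is < ε once |z − 3| < 2ε.
Take δ = min(1, 2ε). Then 0 < |z − 3| < δ forces both bounds, so |(-z + 6)/(z - 5) + 3/2| < ε.

δ = min(1, 2ε)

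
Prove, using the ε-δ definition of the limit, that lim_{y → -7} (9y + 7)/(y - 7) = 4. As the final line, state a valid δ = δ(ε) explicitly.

δ = min(7, (7/5)ε)

Fix ε > 0. We want δ > 0 with 0 < |y + 7| < δ ⇒ |(9y + 7)/(y - 7) − 4| < ε.
Combining over a common denominator, (9y + 7)/(y - 7) − 4 = [(9y + 7)·(-14) − (-56)·(y - 7)] / [(-14)·(y - 7)] = -70(y + 7) / ((-14)(y - 7)).
So |(9y + 7)/(y - 7) − 4| = 70|y + 7| / (14·|y − 7|).
Require δ ≤ 7, so |y − 7| ≥ |-14| − |y + 7| > 14 − 7 = 7.
Hence |(9y + 7)/(y - 7) − 4| < 70|y + 7|/(14·7) = (5/7)|y + 7|, which is < ε once |y + 7| < (7/5)ε.
Take δ = min(7, (7/5)ε). Then 0 < |y + 7| < δ forces both bounds, so |(9y + 7)/(y - 7) − 4| < ε.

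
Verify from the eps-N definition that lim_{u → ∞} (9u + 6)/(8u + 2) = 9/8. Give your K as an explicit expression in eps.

Suppose eps > 0. We seek K > 0 such that u > K implies |(9u + 6)/(8u + 2) − (9/8)| < eps.
(9u + 6)/(8u + 2) − (9/8) = (8(9u + 6) − 9(8u + 2)) / (8(8u + 2)) = 30/(8(8u + 2)).
For u > 0 we have 8u + 2 > 8u, so |(9u + 6)/(8u + 2) − (9/8)| = 30/(8(8u + 2)) < 30/(8·8u) = (15/32)/u.
Thus |(9u + 6)/(8u + 2) − (9/8)| < eps whenever u > (15/32)/eps.
Take K = (15/32)/eps. If u > K then |(9u + 6)/(8u + 2) − (9/8)| < (15/32)/u < eps.

K = (15/32)/eps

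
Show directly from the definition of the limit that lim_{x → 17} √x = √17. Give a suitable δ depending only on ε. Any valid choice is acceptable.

Let ε > 0 be given. We want δ > 0 such that 0 < |x − 17| < δ implies |√x − √17| < ε.
Rationalise: √x − √17 = (x − 17)/(√x + √17), so |√x − √17| = |x − 17|/(√x + √17).
Restrict δ ≤ 17 so that |x − 17| < 17 forces x > 0, and then √x + √17 > √17.
Hence |√x − √17| < |x − 17|/√17, which is < ε once |x − 17| < √17·ε.
Take δ = min(17, √17·ε). If 0 < |x − 17| < δ then x > 0 and |√x − √17| < |x − 17|/√17 < ε.

δ = min(17, √17·ε)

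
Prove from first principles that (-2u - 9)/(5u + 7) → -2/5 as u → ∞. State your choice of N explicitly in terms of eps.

Suppose eps > 0. We seek N > 0 such that u > N implies |(-2u - 9)/(5u + 7) + 2/5| < eps.
(-2u - 9)/(5u + 7) + 2/5 = (5(-2u - 9) − (-2)(5u + 7)) / (5(5u + 7)) = -31/(5(5u + 7)).
For u > 0 we have 5u + 7 > 5u, so |(-2u - 9)/(5u + 7) + 2/5| = 31/(5(5u + 7)) < 31/(5·5u) = (31/25)/u.
Thus |(-2u - 9)/(5u + 7) + 2/5| < eps whenever u > (31/25)/eps.
Take N = (31/25)/eps. If u > N then |(-2u - 9)/(5u + 7) + 2/5| < (31/25)/u < eps.

N = (31/25)/eps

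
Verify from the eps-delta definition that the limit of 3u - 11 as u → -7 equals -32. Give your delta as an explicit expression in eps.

delta = eps/3

Suppose eps > 0. We need delta > 0 so that 0 < |u + 7| < delta implies |(3u - 11) + 32| < eps.
Since (3u - 11) + 32 = 3(u + 7), we have |(3u - 11) + 32| = 3|u + 7|.
Thus it suffices that |u + 7| < eps/3.
Choosing delta = eps/3 gives |(3u - 11) + 32| = 3|u + 7| < eps whenever |u + 7| < delta.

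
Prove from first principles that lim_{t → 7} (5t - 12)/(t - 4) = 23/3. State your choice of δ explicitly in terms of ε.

Fix ε > 0. We want δ > 0 with 0 < |t − 7| < δ ⇒ |(5t - 12)/(t - 4) − (23/3)| < ε.
Combining over a common denominator, (5t - 12)/(t - 4) − (23/3) = [(5t - 12)·3 − 23·(t - 4)] / [3·(t - 4)] = -8(t − 7) / (3(t - 4)).
So |(5t - 12)/(t - 4) − (23/3)| = 8|t − 7| / (3·|t − 4|).
Restrict δ ≤ 3/2. Then |t − 7| < 3/2 gives |t − 4| = |(t − 7) + 3| ≥ 3 − 3/2 = 3/2.
Hence |(5t - 12)/(t - 4) − (23/3)| < 8|t − 7|/(3·(3/2)) = (16/9)|t − 7|, which is < ε once |t − 7| < (9/16)ε.
Take δ = min(3/2, (9/16)ε). Then 0 < |t − 7| < δ forces both bounds, so |(5t - 12)/(t - 4) − (23/3)| < ε.

δ = min(3/2, (9/16)ε)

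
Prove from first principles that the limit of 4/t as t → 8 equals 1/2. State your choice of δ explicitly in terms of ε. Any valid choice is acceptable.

Let ε > 0 be given. We seek δ > 0 such that 0 < |t − 8| < δ implies |4/t − (1/2)| < ε.
|4/t − (1/2)| = 4·|8 − t|/(8·|t|) = 4|t − 8|/(8|t|).
Restrict δ ≤ 4. Then |t − 8| < 4 gives |t| > 4, so 8|t| > 32.
Then |4/t − (1/2)| < 4|t − 8|/32, which is < ε when |t − 8| < 8ε.
Take δ = min(4, 8ε). Then 0 < |t − 8| < δ gives both |t − 8| < 4 and |t − 8| < 8ε, so |4/t − (1/2)| < ε.

δ = min(4, 8ε)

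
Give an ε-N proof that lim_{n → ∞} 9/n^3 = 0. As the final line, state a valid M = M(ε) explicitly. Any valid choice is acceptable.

Let ε > 0 be given. For n ≥ 1, |9/n^3 − 0| = 9/n^3.
9/n^3 < ε ⇔ n^3 > 9/ε ⇔ n > (9/ε)^{1/3}.
Take M = (9/ε)^{1/3}. Then n > M implies 9/n^3 < ε.

M = (9/ε)^{1/3}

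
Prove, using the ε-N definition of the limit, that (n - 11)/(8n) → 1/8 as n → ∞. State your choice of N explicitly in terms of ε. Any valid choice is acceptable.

N = (11/8)/ε

Suppose ε > 0. For n ≥ 1, |(n - 11)/(8n) − (1/8)| = |-88|/(8(8n)) = 88/(8(8n)).
Since 8n ≥ 8n for n ≥ 1, this is ≤ 88/(8·8n) = (11/8)/n.
So |(n - 11)/(8n) − (1/8)| < ε whenever n > (11/8)/ε.
Take N = (11/8)/ε. If n > N then |(n - 11)/(8n) − (1/8)| ≤ (11/8)/n < ε.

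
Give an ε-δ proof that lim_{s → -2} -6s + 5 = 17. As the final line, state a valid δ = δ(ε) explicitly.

δ = ε/6

Let ε > 0 be given. We need δ > 0 so that 0 < |s + 2| < δ implies |(-6s + 5) − 17| < ε.
Since (-6s + 5) − 17 = -6(s + 2), we have |(-6s + 5) − 17| = 6|s + 2|.
So 6|s + 2| < ε exactly when |s + 2| < ε/6.
Choosing δ = ε/6 gives |(-6s + 5) − 17| = 6|s + 2| < ε whenever |s + 2| < δ.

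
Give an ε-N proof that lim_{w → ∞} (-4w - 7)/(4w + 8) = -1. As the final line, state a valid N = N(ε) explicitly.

Let ε > 0 be given. We seek N > 0 such that w > N implies |(-4w - 7)/(4w + 8) + 1| < ε.
(-4w - 7)/(4w + 8) + 1 = (4(-4w - 7) − (-4)(4w + 8)) / (4(4w + 8)) = 4/(4(4w + 8)).
For w > 0 we have 4w + 8 > 4w, so |(-4w - 7)/(4w + 8) + 1| = 4/(4(4w + 8)) < 4/(4·4w) = (1/4)/w.
Thus |(-4w - 7)/(4w + 8) + 1| < ε whenever w > (1/4)/ε.
Take N = (1/4)/ε. If w > N then |(-4w - 7)/(4w + 8) + 1| < (1/4)/w < ε.

N = (1/4)/ε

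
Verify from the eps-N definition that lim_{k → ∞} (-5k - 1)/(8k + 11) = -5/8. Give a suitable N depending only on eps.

N = (47/64)/eps

Let eps > 0. For k ≥ 1, |(-5k - 1)/(8k + 11) + 5/8| = |47|/(8(8k + 11)) = 47/(8(8k + 11)).
Since 8k + 11 ≥ 8k for k ≥ 1, this is ≤ 47/(8·8k) = (47/64)/k.
So |(-5k - 1)/(8k + 11) + 5/8| < eps whenever k > (47/64)/eps.
Take N = (47/64)/eps. If k > N then |(-5k - 1)/(8k + 11) + 5/8| ≤ (47/64)/k < eps.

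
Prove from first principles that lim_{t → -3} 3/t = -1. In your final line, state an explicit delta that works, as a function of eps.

delta = min(3/2, (3/2)eps)

Let eps > 0 be given. We seek delta > 0 such that 0 < |t + 3| < delta implies |3/t + 1| < eps.
|3/t + 1| = 3·|-3 − t|/(3·|t|) = 3|t + 3|/(3|t|).
Require delta ≤ 3/2 so that |t| > 3 − 3/2 = 3/2, hence 3|t| > 9/2.
Then |3/t + 1| < 3|t + 3|/(9/2), which is < eps when |t + 3| < (3/2)eps.
Take delta = min(3/2, (3/2)eps). Then 0 < |t + 3| < delta gives both |t + 3| < 3/2 and |t + 3| < (3/2)eps, so |3/t + 1| < eps.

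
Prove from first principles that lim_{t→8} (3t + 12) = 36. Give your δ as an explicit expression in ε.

δ = ε/3

Suppose ε > 0. We need δ > 0 so that 0 < |t − 8| < δ implies |(3t + 12) − 36| < ε.
Since (3t + 12) − 36 = 3(t − 8), we have |(3t + 12) − 36| = 3|t − 8|.
So 3|t − 8| < ε exactly when |t − 8| < ε/3.
Choosing δ = ε/3 gives |(3t + 12) − 36| = 3|t − 8| < ε whenever |t − 8| < δ.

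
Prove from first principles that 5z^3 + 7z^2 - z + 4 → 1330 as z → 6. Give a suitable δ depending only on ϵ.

δ = min(2, ϵ/837)

Fix ϵ > 0. We want δ > 0 such that 0 < |z − 6| < δ implies |(5z^3 + 7z^2 - z + 4) − 1330| < ϵ.
(5z^3 + 7z^2 - z + 4) − 1330 = 5z^3 + 7z^2 - z - 1326 = (z − 6)(5z^2 + 37z + 221).
So |(5z^3 + 7z^2 - z + 4) − 1330| = |z − 6|·|5z^2 + 37z + 221|.
Assume first that |z − 6| < 2, so |z| < 8. Then |5z^2 + 37z + 221| ≤ 5·8^2 + 37·8 + 221 = 837.
Hence |(5z^3 + 7z^2 - z + 4) − 1330| ≤ 837|z − 6| < ϵ provided |z − 6| < ϵ/837.
Choosing δ = min(2, ϵ/837) ensures both conditions, hence |(5z^3 + 7z^2 - z + 4) − 1330| < ϵ.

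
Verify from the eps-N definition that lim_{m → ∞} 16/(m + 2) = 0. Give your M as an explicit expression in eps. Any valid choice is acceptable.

M = 16/eps

Fix eps > 0. For m ≥ 1, |16/(m + 2) − 0| = 16/(m + 2) ≤ 16/m.
We need 16/m < eps, i.e. m > 16/eps.
Take M = 16/eps. If m > M then |16/(m + 2)| ≤ 16/m < eps.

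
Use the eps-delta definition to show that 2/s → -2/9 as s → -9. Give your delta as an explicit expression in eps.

Let eps > 0 be given. We seek delta > 0 such that 0 < |s + 9| < delta implies |2/s + 2/9| < eps.
|2/s + 2/9| = 2·|-9 − s|/(9·|s|) = 2|s + 9|/(9|s|).
Require delta ≤ 9/2 so that |s| > 9 − 9/2 = 9/2, hence 9|s| > 81/2.
Then |2/s + 2/9| < 2|s + 9|/(81/2), which is < eps when |s + 9| < (81/4)eps.
Take delta = min(9/2, (81/4)eps). Then 0 < |s + 9| < delta gives both |s + 9| < 9/2 and |s + 9| < (81/4)eps, so |2/s + 2/9| < eps.

delta = min(9/2, (81/4)eps)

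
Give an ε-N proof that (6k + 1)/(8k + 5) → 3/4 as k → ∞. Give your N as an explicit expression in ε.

Fix ε > 0. For k ≥ 1, |(6k + 1)/(8k + 5) − (3/4)| = |-22|/(8(8k + 5)) = 22/(8(8k + 5)).
Since 8k + 5 ≥ 8k for k ≥ 1, this is ≤ 22/(8·8k) = (11/32)/k.
So |(6k + 1)/(8k + 5) − (3/4)| < ε whenever k > (11/32)/ε.
Take N = (11/32)/ε. If k > N then |(6k + 1)/(8k + 5) − (3/4)| ≤ (11/32)/k < ε.

N = (11/32)/ε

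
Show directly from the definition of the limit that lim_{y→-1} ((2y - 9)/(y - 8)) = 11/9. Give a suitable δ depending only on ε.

δ = min(9/2, (81/14)ε)

Let ε > 0. We want δ > 0 with 0 < |y + 1| < δ ⇒ |(2y - 9)/(y - 8) − (11/9)| < ε.
Combining over a common denominator, (2y - 9)/(y - 8) − (11/9) = [(2y - 9)·(-9) − (-11)·(y - 8)] / [(-9)·(y - 8)] = -7(y + 1) / ((-9)(y - 8)).
So |(2y - 9)/(y - 8) − (11/9)| = 7|y + 1| / (9·|y − 8|).
Restrict δ ≤ 9/2. Then |y + 1| < 9/2 gives |y − 8| = |(y + 1) + (-9)| ≥ 9 − 9/2 = 9/2.
Hence |(2y - 9)/(y - 8) − (11/9)| < 7|y + 1|/(9·(9/2)) = (14/81)|y + 1|, which is < ε once |y + 1| < (81/14)ε.
Take δ = min(9/2, (81/14)ε). Then 0 < |y + 1| < δ forces both bounds, so |(2y - 9)/(y - 8) − (11/9)| < ε.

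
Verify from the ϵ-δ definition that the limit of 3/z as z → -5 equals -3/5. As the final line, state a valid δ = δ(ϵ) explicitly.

Let ϵ > 0 be given. We seek δ > 0 such that 0 < |z + 5| < δ implies |3/z + 3/5| < ϵ.
|3/z + 3/5| = 3·|-5 − z|/(5·|z|) = 3|z + 5|/(5|z|).
Require δ ≤ 5/2 so that |z| > 5 − 5/2 = 5/2, hence 5|z| > 25/2.
Then |3/z + 3/5| < 3|z + 5|/(25/2), which is < ϵ when |z + 5| < (25/6)ϵ.
Take δ = min(5/2, (25/6)ϵ). Then 0 < |z + 5| < δ gives both |z + 5| < 5/2 and |z + 5| < (25/6)ϵ, so |3/z + 3/5| < ϵ.

δ = min(5/2, (25/6)ϵ)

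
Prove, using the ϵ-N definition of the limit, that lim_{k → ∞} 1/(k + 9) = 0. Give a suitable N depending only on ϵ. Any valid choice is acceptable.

Let ϵ > 0 be given. For k ≥ 1, |1/(k + 9) − 0| = 1/(k + 9) ≤ 1/k.
We need 1/k < ϵ, i.e. k > 1/ϵ.
Take N = 1/ϵ. If k > N then |1/(k + 9)| ≤ 1/k < ϵ.

N = 1/ϵ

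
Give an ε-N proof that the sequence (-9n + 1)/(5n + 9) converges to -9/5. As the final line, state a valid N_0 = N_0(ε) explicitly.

Fix ε > 0. For n ≥ 1, |(-9n + 1)/(5n + 9) + 9/5| = |86|/(5(5n + 9)) = 86/(5(5n + 9)).
Since 5n + 9 ≥ 5n for n ≥ 1, this is ≤ 86/(5·5n) = (86/25)/n.
So |(-9n + 1)/(5n + 9) + 9/5| < ε whenever n > (86/25)/ε.
Take N_0 = (86/25)/ε. If n > N_0 then |(-9n + 1)/(5n + 9) + 9/5| ≤ (86/25)/n < ε.

N_0 = (86/25)/ε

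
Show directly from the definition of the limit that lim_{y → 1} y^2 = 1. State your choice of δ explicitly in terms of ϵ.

Suppose ϵ > 0. We seek δ > 0 with 0 < |y − 1| < δ ⇒ |y^2 − 1| < ϵ.
Factor: y^2 − 1 = (y − 1)(y + 1), so |y^2 − 1| = |y − 1|·|y + 1|.
Restrict δ ≤ 1. Then |y − 1| < 1 gives |y| < 2, so by the triangle inequality |y + 1| ≤ 2 + 1 = 3.
Hence |y^2 − 1| ≤ 3|y − 1|, which is < ϵ once |y − 1| < ϵ/3.
Take δ = min(1, ϵ/3). If 0 < |y − 1| < δ then both bounds hold and |y^2 − 1| ≤ 3|y − 1| < 3·(ϵ/3) = ϵ.

δ = min(1, ϵ/3)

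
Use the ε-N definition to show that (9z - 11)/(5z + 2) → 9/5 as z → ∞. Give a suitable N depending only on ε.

N = (73/25)/ε

Fix ε > 0. We seek N > 0 such that z > N implies |(9z - 11)/(5z + 2) − (9/5)| < ε.
(9z - 11)/(5z + 2) − (9/5) = (5(9z - 11) − 9(5z + 2)) / (5(5z + 2)) = -73/(5(5z + 2)).
For z > 0 we have 5z + 2 > 5z, so |(9z - 11)/(5z + 2) − (9/5)| = 73/(5(5z + 2)) < 73/(5·5z) = (73/25)/z.
Thus |(9z - 11)/(5z + 2) − (9/5)| < ε whenever z > (73/25)/ε.
Take N = (73/25)/ε. If z > N then |(9z - 11)/(5z + 2) − (9/5)| < (73/25)/z < ε.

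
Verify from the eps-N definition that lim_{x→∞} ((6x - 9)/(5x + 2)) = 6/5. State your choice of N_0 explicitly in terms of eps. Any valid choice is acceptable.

Let eps > 0. We seek N_0 > 0 such that x > N_0 implies |(6x - 9)/(5x + 2) − (6/5)| < eps.
(6x - 9)/(5x + 2) − (6/5) = (5(6x - 9) − 6(5x + 2)) / (5(5x + 2)) = -57/(5(5x + 2)).
For x > 0 we have 5x + 2 > 5x, so |(6x - 9)/(5x + 2) − (6/5)| = 57/(5(5x + 2)) < 57/(5·5x) = (57/25)/x.
Thus |(6x - 9)/(5x + 2) − (6/5)| < eps whenever x > (57/25)/eps.
Take N_0 = (57/25)/eps. If x > N_0 then |(6x - 9)/(5x + 2) − (6/5)| < (57/25)/x < eps.

N_0 = (57/25)/eps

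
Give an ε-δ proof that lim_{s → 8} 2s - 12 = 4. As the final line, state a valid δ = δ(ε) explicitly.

δ = ε/2

Fix ε > 0. We need δ > 0 so that 0 < |s − 8| < δ implies |(2s - 12) − 4| < ε.
|(2s - 12) − 4| = |2s - 16| = 2|s − 8|.
Thus it suffices that |s − 8| < ε/2.
Choosing δ = ε/2 gives |(2s - 12) − 4| = 2|s − 8| < ε whenever |s − 8| < δ.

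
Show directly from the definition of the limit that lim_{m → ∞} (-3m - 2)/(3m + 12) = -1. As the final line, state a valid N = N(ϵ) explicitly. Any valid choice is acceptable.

Let ϵ > 0 be given. For m ≥ 1, |(-3m - 2)/(3m + 12) + 1| = |30|/(3(3m + 12)) = 30/(3(3m + 12)).
Since 3m + 12 ≥ 3m for m ≥ 1, this is ≤ 30/(3·3m) = (10/3)/m.
So |(-3m - 2)/(3m + 12) + 1| < ϵ whenever m > (10/3)/ϵ.
Take N = (10/3)/ϵ. If m > N then |(-3m - 2)/(3m + 12) + 1| ≤ (10/3)/m < ϵ.

N = (10/3)/ϵ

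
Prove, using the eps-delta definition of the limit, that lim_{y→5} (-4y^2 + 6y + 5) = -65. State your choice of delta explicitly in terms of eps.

delta = min(1, eps/38)

Let eps > 0. We want delta > 0 such that 0 < |y − 5| < delta implies |(-4y^2 + 6y + 5) + 65| < eps.
(-4y^2 + 6y + 5) + 65 = -4y^2 + 6y + 70 = (y − 5)(-4y - 14).
So |(-4y^2 + 6y + 5) + 65| = |y − 5|·|-4y - 14|.
Assume first that |y − 5| < 1, so |y| < 6. Then |-4y - 14| ≤ 4·6 + 14 = 38.
Hence |(-4y^2 + 6y + 5) + 65| ≤ 38|y − 5| < eps provided |y − 5| < eps/38.
Take delta = min(1, eps/38). Then 0 < |y − 5| < delta gives both |y − 5| < 1 and |y − 5| < eps/38, so |(-4y^2 + 6y + 5) + 65| < eps.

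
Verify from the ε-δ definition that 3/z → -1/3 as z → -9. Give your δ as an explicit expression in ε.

δ = min(9/2, (27/2)ε)

Fix ε > 0. We seek δ > 0 such that 0 < |z + 9| < δ implies |3/z + 1/3| < ε.
|3/z + 1/3| = 3·|-9 − z|/(9·|z|) = 3|z + 9|/(9|z|).
Require δ ≤ 9/2 so that |z| > 9 − 9/2 = 9/2, hence 9|z| > 81/2.
Then |3/z + 1/3| < 3|z + 9|/(81/2), which is < ε when |z + 9| < (27/2)ε.
Take δ = min(9/2, (27/2)ε). Then 0 < |z + 9| < δ gives both |z + 9| < 9/2 and |z + 9| < (27/2)ε, so |3/z + 1/3| < ε.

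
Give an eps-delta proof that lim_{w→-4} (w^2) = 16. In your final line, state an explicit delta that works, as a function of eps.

delta = min(1, eps/9)

Fix eps > 0. We seek delta > 0 with 0 < |w + 4| < delta ⇒ |w^2 − 16| < eps.
Factor: w^2 − 16 = (w + 4)(w - 4), so |w^2 − 16| = |w + 4|·|w - 4|.
Impose delta ≤ 1 so that |w| < 5; then |w - 4| ≤ 9.
Hence |w^2 − 16| ≤ 9|w + 4|, which is < eps once |w + 4| < eps/9.
Take delta = min(1, eps/9). If 0 < |w + 4| < delta then both bounds hold and |w^2 − 16| ≤ 9|w + 4| < 9·(eps/9) = eps.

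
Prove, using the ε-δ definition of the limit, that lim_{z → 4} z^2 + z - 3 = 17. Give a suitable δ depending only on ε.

δ = min(1, ε/10)

Fix ε > 0. We want δ > 0 such that 0 < |z − 4| < δ implies |(z^2 + z - 3) − 17| < ε.
(z^2 + z - 3) − 17 = z^2 + z - 20 = (z − 4)(z + 5).
So |(z^2 + z - 3) − 17| = |z − 4|·|z + 5|.
Require δ ≤ 1. Then |z − 4| < 1 gives |z| < 5, and by the triangle inequality |z + 5| ≤ 5 + 5 = 10.
Hence |(z^2 + z - 3) − 17| ≤ 10|z − 4| < ε provided |z − 4| < ε/10.
Take δ = min(1, ε/10). Then 0 < |z − 4| < δ gives both |z − 4| < 1 and |z − 4| < ε/10, so |(z^2 + z - 3) − 17| < ε.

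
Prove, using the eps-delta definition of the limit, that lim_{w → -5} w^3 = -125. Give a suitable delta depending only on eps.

Let eps > 0 be given. We seek delta > 0 with 0 < |w + 5| < delta ⇒ |w^3 + 125| < eps.
Factor: w^3 + 125 = (w + 5)(w^2 - 5w + 25), so |w^3 + 125| = |w + 5|·|w^2 - 5w + 25|.
Impose delta ≤ 1 so that |w| < 6; then |w^2 - 5w + 25| ≤ 91.
Hence |w^3 + 125| ≤ 91|w + 5|, which is < eps once |w + 5| < eps/91.
Take delta = min(1, eps/91). If 0 < |w + 5| < delta then both bounds hold and |w^3 + 125| ≤ 91|w + 5| < 91·(eps/91) = eps.

delta = min(1, eps/91)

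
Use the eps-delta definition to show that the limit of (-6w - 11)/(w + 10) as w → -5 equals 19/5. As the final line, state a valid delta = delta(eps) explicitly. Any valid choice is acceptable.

delta = min(5/2, (25/98)eps)

Let eps > 0 be given. We want delta > 0 with 0 < |w + 5| < delta ⇒ |(-6w - 11)/(w + 10) − (19/5)| < eps.
Combining over a common denominator, (-6w - 11)/(w + 10) − (19/5) = [(-6w - 11)·5 − 19·(w + 10)] / [5·(w + 10)] = -49(w + 5) / (5(w + 10)).
So |(-6w - 11)/(w + 10) − (19/5)| = 49|w + 5| / (5·|w + 10|).
Require delta ≤ 5/2, so |w + 10| ≥ |5| − |w + 5| > 5 − 5/2 = 5/2.
Hence |(-6w - 11)/(w + 10) − (19/5)| < 49|w + 5|/(5·(5/2)) = (98/25)|w + 5|, which is < eps once |w + 5| < (25/98)eps.
Take delta = min(5/2, (25/98)eps). Then 0 < |w + 5| < delta forces both bounds, so |(-6w - 11)/(w + 10) − (19/5)| < eps.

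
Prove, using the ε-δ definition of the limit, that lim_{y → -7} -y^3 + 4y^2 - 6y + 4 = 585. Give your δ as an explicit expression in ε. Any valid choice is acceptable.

δ = min(2, ε/263)

Suppose ε > 0. We want δ > 0 such that 0 < |y + 7| < δ implies |(-y^3 + 4y^2 - 6y + 4) − 585| < ε.
(-y^3 + 4y^2 - 6y + 4) − 585 = -y^3 + 4y^2 - 6y - 581 = (y + 7)(-y^2 + 11y - 83).
So |(-y^3 + 4y^2 - 6y + 4) − 585| = |y + 7|·|-y^2 + 11y - 83|.
Require δ ≤ 2. Then |y + 7| < 2 gives |y| < 9, and by the triangle inequality |-y^2 + 11y - 83| ≤ 9^2 + 11·9 + 83 = 263.
Hence |(-y^3 + 4y^2 - 6y + 4) − 585| ≤ 263|y + 7| < ε provided |y + 7| < ε/263.
Take δ = min(2, ε/263). Then 0 < |y + 7| < δ gives both |y + 7| < 2 and |y + 7| < ε/263, so |(-y^3 + 4y^2 - 6y + 4) − 585| < ε.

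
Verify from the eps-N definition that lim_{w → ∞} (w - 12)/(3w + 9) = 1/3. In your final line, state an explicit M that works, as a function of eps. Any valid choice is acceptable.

M = 5/eps

Let eps > 0 be given. We seek M > 0 such that w > M implies |(w - 12)/(3w + 9) − (1/3)| < eps.
(w - 12)/(3w + 9) − (1/3) = (3(w - 12) − (3w + 9)) / (3(3w + 9)) = -45/(3(3w + 9)).
For w > 0 we have 3w + 9 > 3w, so |(w - 12)/(3w + 9) − (1/3)| = 45/(3(3w + 9)) < 45/(3·3w) = 5/w.
Thus |(w - 12)/(3w + 9) − (1/3)| < eps whenever w > 5/eps.
Take M = 5/eps. If w > M then |(w - 12)/(3w + 9) − (1/3)| < 5/w < eps.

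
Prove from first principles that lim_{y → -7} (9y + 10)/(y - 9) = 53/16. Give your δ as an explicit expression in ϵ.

Suppose ϵ > 0. We want δ > 0 with 0 < |y + 7| < δ ⇒ |(9y + 10)/(y - 9) − (53/16)| < ϵ.
Combining over a common denominator, (9y + 10)/(y - 9) − (53/16) = [(9y + 10)·(-16) − (-53)·(y - 9)] / [(-16)·(y - 9)] = -91(y + 7) / ((-16)(y - 9)).
So |(9y + 10)/(y - 9) − (53/16)| = 91|y + 7| / (16·|y − 9|).
Restrict δ ≤ 8. Then |y + 7| < 8 gives |y − 9| = |(y + 7) + (-16)| ≥ 16 − 8 = 8.
Hence |(9y + 10)/(y - 9) − (53/16)| < 91|y + 7|/(16·8) = (91/128)|y + 7|, which is < ϵ once |y + 7| < (128/91)ϵ.
Take δ = min(8, (128/91)ϵ). Then 0 < |y + 7| < δ forces both bounds, so |(9y + 10)/(y - 9) − (53/16)| < ϵ.

δ = min(8, (128/91)ϵ)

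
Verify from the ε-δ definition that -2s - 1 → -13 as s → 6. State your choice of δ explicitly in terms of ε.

δ = ε/2

Fix ε > 0. We need δ > 0 so that 0 < |s − 6| < δ implies |(-2s - 1) + 13| < ε.
Since (-2s - 1) + 13 = -2(s − 6), we have |(-2s - 1) + 13| = 2|s − 6|.
So 2|s − 6| < ε exactly when |s − 6| < ε/2.
Choosing δ = ε/2 gives |(-2s - 1) + 13| = 2|s − 6| < ε whenever |s − 6| < δ.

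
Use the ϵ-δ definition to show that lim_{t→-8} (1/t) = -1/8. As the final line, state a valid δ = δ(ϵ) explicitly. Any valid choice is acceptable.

Let ϵ > 0. We seek δ > 0 such that 0 < |t + 8| < δ implies |1/t + 1/8| < ϵ.
|1/t + 1/8| = |-8 − t|/(8·|t|) = |t + 8|/(8|t|).
Restrict δ ≤ 4. Then |t + 8| < 4 gives |t| > 4, so 8|t| > 32.
Then |1/t + 1/8| < |t + 8|/32, which is < ϵ when |t + 8| < 32ϵ.
Take δ = min(4, 32ϵ). Then 0 < |t + 8| < δ gives both |t + 8| < 4 and |t + 8| < 32ϵ, so |1/t + 1/8| < ϵ.

δ = min(4, 32ϵ)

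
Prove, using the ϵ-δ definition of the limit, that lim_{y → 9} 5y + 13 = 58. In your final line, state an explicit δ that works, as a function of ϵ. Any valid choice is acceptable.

δ = ϵ/5

Let ϵ > 0. We need δ > 0 so that 0 < |y − 9| < δ implies |(5y + 13) − 58| < ϵ.
Since (5y + 13) − 58 = 5(y − 9), we have |(5y + 13) − 58| = 5|y − 9|.
So 5|y − 9| < ϵ exactly when |y − 9| < ϵ/5.
Take δ = ϵ/5. If 0 < |y − 9| < δ then |(5y + 13) − 58| = 5|y − 9| < 5·(ϵ/5) = ϵ.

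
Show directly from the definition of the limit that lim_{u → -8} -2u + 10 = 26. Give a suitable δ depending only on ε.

Let ε > 0. We need δ > 0 so that 0 < |u + 8| < δ implies |(-2u + 10) − 26| < ε.
Since (-2u + 10) − 26 = -2(u + 8), we have |(-2u + 10) − 26| = 2|u + 8|.
Thus it suffices that |u + 8| < ε/2.
Take δ = ε/2. If 0 < |u + 8| < δ then |(-2u + 10) − 26| = 2|u + 8| < 2·(ε/2) = ε.

δ = ε/2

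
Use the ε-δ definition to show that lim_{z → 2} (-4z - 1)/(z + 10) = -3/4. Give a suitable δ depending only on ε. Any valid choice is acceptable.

δ = min(6, (24/13)ε)

Let ε > 0. We want δ > 0 with 0 < |z − 2| < δ ⇒ |(-4z - 1)/(z + 10) + 3/4| < ε.
Combining over a common denominator, (-4z - 1)/(z + 10) + 3/4 = [(-4z - 1)·12 − (-9)·(z + 10)] / [12·(z + 10)] = -39(z − 2) / (12(z + 10)).
So |(-4z - 1)/(z + 10) + 3/4| = 39|z − 2| / (12·|z + 10|).
Restrict δ ≤ 6. Then |z − 2| < 6 gives |z + 10| = |(z − 2) + 12| ≥ 12 − 6 = 6.
Hence |(-4z - 1)/(z + 10) + 3/4| < 39|z − 2|/(12·6) = (13/24)|z − 2|, which is < ε once |z − 2| < (24/13)ε.
Take δ = min(6, (24/13)ε). Then 0 < |z − 2| < δ forces both bounds, so |(-4z - 1)/(z + 10) + 3/4| < ε.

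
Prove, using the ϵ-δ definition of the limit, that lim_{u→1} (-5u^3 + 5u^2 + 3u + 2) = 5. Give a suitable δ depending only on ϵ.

Suppose ϵ > 0. We want δ > 0 such that 0 < |u − 1| < δ implies |(-5u^3 + 5u^2 + 3u + 2) − 5| < ϵ.
(-5u^3 + 5u^2 + 3u + 2) − 5 = -5u^3 + 5u^2 + 3u - 3 = (u − 1)(-5u^2 + 3).
So |(-5u^3 + 5u^2 + 3u + 2) − 5| = |u − 1|·|-5u^2 + 3|.
Assume first that |u − 1| < 1, so |u| < 2. Then |-5u^2 + 3| ≤ 5·2^2 + 3 = 23.
Hence |(-5u^3 + 5u^2 + 3u + 2) − 5| ≤ 23|u − 1| < ϵ provided |u − 1| < ϵ/23.
Choosing δ = min(1, ϵ/23) ensures both conditions, hence |(-5u^3 + 5u^2 + 3u + 2) − 5| < ϵ.

δ = min(1, ϵ/23)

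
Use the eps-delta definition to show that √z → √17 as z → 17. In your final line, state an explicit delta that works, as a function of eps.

Let eps > 0 be given. We want delta > 0 such that 0 < |z − 17| < delta implies |√z − √17| < eps.
Rationalise: √z − √17 = (z − 17)/(√z + √17), so |√z − √17| = |z − 17|/(√z + √17).
Restrict delta ≤ 17 so that |z − 17| < 17 forces z > 0, and then √z + √17 > √17.
Hence |√z − √17| < |z − 17|/√17, which is < eps once |z − 17| < √17·eps.
Take delta = min(17, √17·eps). If 0 < |z − 17| < delta then z > 0 and |√z − √17| < |z − 17|/√17 < eps.

delta = min(17, √17·eps)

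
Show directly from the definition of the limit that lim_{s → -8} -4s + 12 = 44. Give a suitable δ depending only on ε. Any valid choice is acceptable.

Let ε > 0. We need δ > 0 so that 0 < |s + 8| < δ implies |(-4s + 12) − 44| < ε.
|(-4s + 12) − 44| = |-4s - 32| = 4|s + 8|.
Thus it suffices that |s + 8| < ε/4.
Take δ = ε/4. If 0 < |s + 8| < δ then |(-4s + 12) − 44| = 4|s + 8| < 4·(ε/4) = ε.

δ = ε/4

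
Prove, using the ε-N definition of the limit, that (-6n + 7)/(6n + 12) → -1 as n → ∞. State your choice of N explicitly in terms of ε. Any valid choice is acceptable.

Fix ε > 0. For n ≥ 1, |(-6n + 7)/(6n + 12) + 1| = |114|/(6(6n + 12)) = 114/(6(6n + 12)).
Since 6n + 12 ≥ 6n for n ≥ 1, this is ≤ 114/(6·6n) = (19/6)/n.
So |(-6n + 7)/(6n + 12) + 1| < ε whenever n > (19/6)/ε.
Take N = (19/6)/ε. If n > N then |(-6n + 7)/(6n + 12) + 1| ≤ (19/6)/n < ε.

N = (19/6)/ε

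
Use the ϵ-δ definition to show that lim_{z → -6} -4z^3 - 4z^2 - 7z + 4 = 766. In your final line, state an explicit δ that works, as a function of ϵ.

δ = min(1, ϵ/463)

Suppose ϵ > 0. We want δ > 0 such that 0 < |z + 6| < δ implies |(-4z^3 - 4z^2 - 7z + 4) − 766| < ϵ.
(-4z^3 - 4z^2 - 7z + 4) − 766 = -4z^3 - 4z^2 - 7z - 762 = (z + 6)(-4z^2 + 20z - 127).
So |(-4z^3 - 4z^2 - 7z + 4) − 766| = |z + 6|·|-4z^2 + 20z - 127|.
Assume first that |z + 6| < 1, so |z| < 7. Then |-4z^2 + 20z - 127| ≤ 4·7^2 + 20·7 + 127 = 463.
Hence |(-4z^3 - 4z^2 - 7z + 4) − 766| ≤ 463|z + 6| < ϵ provided |z + 6| < ϵ/463.
Take δ = min(1, ϵ/463). Then 0 < |z + 6| < δ gives both |z + 6| < 1 and |z + 6| < ϵ/463, so |(-4z^3 - 4z^2 - 7z + 4) − 766| < ϵ.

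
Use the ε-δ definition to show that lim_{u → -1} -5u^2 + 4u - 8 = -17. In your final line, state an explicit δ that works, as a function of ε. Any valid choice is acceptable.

δ = min(2, ε/24)

Suppose ε > 0. We want δ > 0 such that 0 < |u + 1| < δ implies |(-5u^2 + 4u - 8) + 17| < ε.
(-5u^2 + 4u - 8) + 17 = -5u^2 + 4u + 9 = (u + 1)(-5u + 9).
So |(-5u^2 + 4u - 8) + 17| = |u + 1|·|-5u + 9|.
Require δ ≤ 2. Then |u + 1| < 2 gives |u| < 3, and by the triangle inequality |-5u + 9| ≤ 5·3 + 9 = 24.
Hence |(-5u^2 + 4u - 8) + 17| ≤ 24|u + 1| < ε provided |u + 1| < ε/24.
Take δ = min(2, ε/24). Then 0 < |u + 1| < δ gives both |u + 1| < 2 and |u + 1| < ε/24, so |(-5u^2 + 4u - 8) + 17| < ε.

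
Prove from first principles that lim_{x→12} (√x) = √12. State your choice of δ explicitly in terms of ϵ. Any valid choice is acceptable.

δ = min(12, √12·ϵ)

Let ϵ > 0. We want δ > 0 such that 0 < |x − 12| < δ implies |√x − √12| < ϵ.
Rationalise: √x − √12 = (x − 12)/(√x + √12), so |√x − √12| = |x − 12|/(√x + √12).
Restrict δ ≤ 12 so that |x − 12| < 12 forces x > 0, and then √x + √12 > √12.
Hence |√x − √12| < |x − 12|/√12, which is < ϵ once |x − 12| < √12·ϵ.
Take δ = min(12, √12·ϵ). If 0 < |x − 12| < δ then x > 0 and |√x − √12| < |x − 12|/√12 < ϵ.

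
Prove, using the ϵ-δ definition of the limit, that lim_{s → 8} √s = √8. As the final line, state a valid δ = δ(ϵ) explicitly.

δ = min(8, √8·ϵ)

Suppose ϵ > 0. We want δ > 0 such that 0 < |s − 8| < δ implies |√s − √8| < ϵ.
Multiplying by the conjugate, |√s − √8| = |s − 8|/(√s + √8).
Restrict δ ≤ 8 so that |s − 8| < 8 forces s > 0, and then √s + √8 > √8.
Hence |√s − √8| < |s − 8|/√8, which is < ϵ once |s − 8| < √8·ϵ.
Take δ = min(8, √8·ϵ). If 0 < |s − 8| < δ then s > 0 and |√s − √8| < |s − 8|/√8 < ϵ.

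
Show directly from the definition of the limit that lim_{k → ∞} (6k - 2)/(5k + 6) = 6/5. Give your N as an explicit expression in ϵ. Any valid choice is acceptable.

N = (46/25)/ϵ

Let ϵ > 0. For k ≥ 1, |(6k - 2)/(5k + 6) − (6/5)| = |-46|/(5(5k + 6)) = 46/(5(5k + 6)).
Since 5k + 6 ≥ 5k for k ≥ 1, this is ≤ 46/(5·5k) = (46/25)/k.
So |(6k - 2)/(5k + 6) − (6/5)| < ϵ whenever k > (46/25)/ϵ.
Take N = (46/25)/ϵ. If k > N then |(6k - 2)/(5k + 6) − (6/5)| ≤ (46/25)/k < ϵ.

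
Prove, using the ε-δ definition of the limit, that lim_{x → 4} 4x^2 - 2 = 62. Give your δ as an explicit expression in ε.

Fix ε > 0. We want δ > 0 such that 0 < |x − 4| < δ implies |(4x^2 - 2) − 62| < ε.
(4x^2 - 2) − 62 = 4x^2 - 64 = (x − 4)(4x + 16).
So |(4x^2 - 2) − 62| = |x − 4|·|4x + 16|.
Require δ ≤ 1. Then |x − 4| < 1 gives |x| < 5, and by the triangle inequality |4x + 16| ≤ 4·5 + 16 = 36.
Hence |(4x^2 - 2) − 62| ≤ 36|x − 4| < ε provided |x − 4| < ε/36.
Choosing δ = min(1, ε/36) ensures both conditions, hence |(4x^2 - 2) − 62| < ε.

δ = min(1, ε/36)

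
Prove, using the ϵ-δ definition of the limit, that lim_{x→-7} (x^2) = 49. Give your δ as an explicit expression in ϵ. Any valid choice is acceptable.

δ = min(2, ϵ/16)

Fix ϵ > 0. We seek δ > 0 with 0 < |x + 7| < δ ⇒ |x^2 − 49| < ϵ.
Factor: x^2 − 49 = (x + 7)(x - 7), so |x^2 − 49| = |x + 7|·|x - 7|.
Impose δ ≤ 2 so that |x| < 9; then |x - 7| ≤ 16.
Hence |x^2 − 49| ≤ 16|x + 7|, which is < ϵ once |x + 7| < ϵ/16.
Take δ = min(2, ϵ/16). If 0 < |x + 7| < δ then both bounds hold and |x^2 − 49| ≤ 16|x + 7| < 16·(ϵ/16) = ϵ.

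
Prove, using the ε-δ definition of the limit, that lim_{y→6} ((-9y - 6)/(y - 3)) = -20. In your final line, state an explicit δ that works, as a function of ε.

Let ε > 0 be given. We want δ > 0 with 0 < |y − 6| < δ ⇒ |(-9y - 6)/(y - 3) + 20| < ε.
Combining over a common denominator, (-9y - 6)/(y - 3) + 20 = [(-9y - 6)·3 − (-60)·(y - 3)] / [3·(y - 3)] = 33(y − 6) / (3(y - 3)).
So |(-9y - 6)/(y - 3) + 20| = 33|y − 6| / (3·|y − 3|).
Restrict δ ≤ 3/2. Then |y − 6| < 3/2 gives |y − 3| = |(y − 6) + 3| ≥ 3 − 3/2 = 3/2.
Hence |(-9y - 6)/(y - 3) + 20| < 33|y − 6|/(3·(3/2)) = (22/3)|y − 6|, which is < ε once |y − 6| < (3/22)ε.
Take δ = min(3/2, (3/22)ε). Then 0 < |y − 6| < δ forces both bounds, so |(-9y - 6)/(y - 3) + 20| < ε.

δ = min(3/2, (3/22)ε)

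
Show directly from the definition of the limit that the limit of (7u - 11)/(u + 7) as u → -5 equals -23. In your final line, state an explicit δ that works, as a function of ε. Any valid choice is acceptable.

Suppose ε > 0. We want δ > 0 with 0 < |u + 5| < δ ⇒ |(7u - 11)/(u + 7) + 23| < ε.
Combining over a common denominator, (7u - 11)/(u + 7) + 23 = [(7u - 11)·2 − (-46)·(u + 7)] / [2·(u + 7)] = 60(u + 5) / (2(u + 7)).
So |(7u - 11)/(u + 7) + 23| = 60|u + 5| / (2·|u + 7|).
Restrict δ ≤ 1. Then |u + 5| < 1 gives |u + 7| = |(u + 5) + 2| ≥ 2 − 1 = 1.
Hence |(7u - 11)/(u + 7) + 23| < 60|u + 5|/(2·1) = 30|u + 5|, which is < ε once |u + 5| < (1/30)ε.
Take δ = min(1, (1/30)ε). Then 0 < |u + 5| < δ forces both bounds, so |(7u - 11)/(u + 7) + 23| < ε.

δ = min(1, (1/30)ε)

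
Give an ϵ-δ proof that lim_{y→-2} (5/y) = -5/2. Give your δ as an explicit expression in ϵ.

Let ϵ > 0 be given. We seek δ > 0 such that 0 < |y + 2| < δ implies |5/y + 5/2| < ϵ.
|5/y + 5/2| = 5·|-2 − y|/(2·|y|) = 5|y + 2|/(2|y|).
Require δ ≤ 1 so that |y| > 2 − 1 = 1, hence 2|y| > 2.
Then |5/y + 5/2| < 5|y + 2|/2, which is < ϵ when |y + 2| < (2/5)ϵ.
Take δ = min(1, (2/5)ϵ). Then 0 < |y + 2| < δ gives both |y + 2| < 1 and |y + 2| < (2/5)ϵ, so |5/y + 5/2| < ϵ.

δ = min(1, (2/5)ϵ)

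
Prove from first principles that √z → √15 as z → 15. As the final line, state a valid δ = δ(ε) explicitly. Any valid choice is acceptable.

δ = min(15, √15·ε)

Let ε > 0 be given. We want δ > 0 such that 0 < |z − 15| < δ implies |√z − √15| < ε.
Multiplying by the conjugate, |√z − √15| = |z − 15|/(√z + √15).
Restrict δ ≤ 15 so that |z − 15| < 15 forces z > 0, and then √z + √15 > √15.
Hence |√z − √15| < |z − 15|/√15, which is < ε once |z − 15| < √15·ε.
Take δ = min(15, √15·ε). If 0 < |z − 15| < δ then z > 0 and |√z − √15| < |z − 15|/√15 < ε.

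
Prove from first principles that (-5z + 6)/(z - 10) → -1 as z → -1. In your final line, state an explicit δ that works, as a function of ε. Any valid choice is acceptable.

Let ε > 0. We want δ > 0 with 0 < |z + 1| < δ ⇒ |(-5z + 6)/(z - 10) + 1| < ε.
Combining over a common denominator, (-5z + 6)/(z - 10) + 1 = [(-5z + 6)·(-11) − 11·(z - 10)] / [(-11)·(z - 10)] = 44(z + 1) / ((-11)(z - 10)).
So |(-5z + 6)/(z - 10) + 1| = 44|z + 1| / (11·|z − 10|).
Require δ ≤ 11/2, so |z − 10| ≥ |-11| − |z + 1| > 11 − 11/2 = 11/2.
Hence |(-5z + 6)/(z - 10) + 1| < 44|z + 1|/(11·(11/2)) = (8/11)|z + 1|, which is < ε once |z + 1| < (11/8)ε.
Take δ = min(11/2, (11/8)ε). Then 0 < |z + 1| < δ forces both bounds, so |(-5z + 6)/(z - 10) + 1| < ε.

δ = min(11/2, (11/8)ε)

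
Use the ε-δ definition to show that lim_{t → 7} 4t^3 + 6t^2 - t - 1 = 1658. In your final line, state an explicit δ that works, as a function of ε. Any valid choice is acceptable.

δ = min(1, ε/765)

Let ε > 0 be given. We want δ > 0 such that 0 < |t − 7| < δ implies |(4t^3 + 6t^2 - t - 1) − 1658| < ε.
(4t^3 + 6t^2 - t - 1) − 1658 = 4t^3 + 6t^2 - t - 1659 = (t − 7)(4t^2 + 34t + 237).
So |(4t^3 + 6t^2 - t - 1) − 1658| = |t − 7|·|4t^2 + 34t + 237|.
Assume first that |t − 7| < 1, so |t| < 8. Then |4t^2 + 34t + 237| ≤ 4·8^2 + 34·8 + 237 = 765.
Hence |(4t^3 + 6t^2 - t - 1) − 1658| ≤ 765|t − 7| < ε provided |t − 7| < ε/765.
Choosing δ = min(1, ε/765) ensures both conditions, hence |(4t^3 + 6t^2 - t - 1) − 1658| < ε.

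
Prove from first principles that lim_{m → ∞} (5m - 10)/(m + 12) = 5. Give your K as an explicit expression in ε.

K = 70/ε

Let ε > 0. For m ≥ 1, |(5m - 10)/(m + 12) − 5| = |-70|/((m + 12)) = 70/((m + 12)).
Since m + 12 ≥ m for m ≥ 1, this is ≤ 70/(m) = 70/m.
So |(5m - 10)/(m + 12) − 5| < ε whenever m > 70/ε.
Take K = 70/ε. If m > K then |(5m - 10)/(m + 12) − 5| ≤ 70/m < ε.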